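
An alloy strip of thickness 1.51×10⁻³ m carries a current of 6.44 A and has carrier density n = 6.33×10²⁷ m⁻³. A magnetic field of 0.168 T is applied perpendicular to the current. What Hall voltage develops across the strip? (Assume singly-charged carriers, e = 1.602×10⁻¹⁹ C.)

V_H = IB/(n e t).
V_H = (6.44)(0.168)/((6.33×10²⁷)(1.602×10⁻¹⁹)(1.51×10⁻³)) ≈ 7.07×10⁻⁷ V.

V_H ≈ 7.07×10⁻⁷ V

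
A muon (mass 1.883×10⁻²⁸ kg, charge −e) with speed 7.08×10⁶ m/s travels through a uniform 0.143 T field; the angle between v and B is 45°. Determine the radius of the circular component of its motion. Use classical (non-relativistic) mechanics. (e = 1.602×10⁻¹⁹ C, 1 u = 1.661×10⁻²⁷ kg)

v⊥ = v sinθ = 7.08×10⁶·sin45° ≈ 5.006×10⁶ m/s.
r = m v⊥/(|q|B) = (1.883×10⁻²⁸)(5.006×10⁶)/((1.602×10⁻¹⁹)(0.143)) ≈ 0.0412 m.

r ≈ 0.0412 m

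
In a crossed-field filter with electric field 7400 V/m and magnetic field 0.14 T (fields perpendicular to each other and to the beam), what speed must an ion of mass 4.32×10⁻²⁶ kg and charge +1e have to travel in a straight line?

For undeflected motion the electric and magnetic forces balance: qE = qvB.
v = E/B = 7400/0.14 = 5.3×10⁴ m/s.

v = 5.3×10⁴ m/s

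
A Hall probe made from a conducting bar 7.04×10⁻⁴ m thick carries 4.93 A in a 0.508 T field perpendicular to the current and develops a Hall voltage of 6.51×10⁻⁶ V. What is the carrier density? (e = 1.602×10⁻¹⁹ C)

From V_H = IB/(n e t), n = IB/(V_H e t).
n = (4.93)(0.508)/((6.51×10⁻⁶)(1.602×10⁻¹⁹)(7.04×10⁻⁴)) ≈ 3.41×10²⁷ m⁻³.

n ≈ 3.41×10²⁷ m⁻³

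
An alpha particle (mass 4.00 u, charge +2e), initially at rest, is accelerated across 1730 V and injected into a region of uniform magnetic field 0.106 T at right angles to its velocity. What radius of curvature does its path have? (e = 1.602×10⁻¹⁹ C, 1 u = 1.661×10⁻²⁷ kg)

r ≈ 0.0799 m

Acceleration: |q|V = ½mv² ⇒ v = √(2|q|V/m) = √(2·3.204×10⁻¹⁹·1730/6.644×10⁻²⁷) ≈ 4.085×10⁵ m/s.
In the field: r = mv/(|q|B) = (6.644×10⁻²⁷)(4.085×10⁵)/((3.204×10⁻¹⁹)(0.106)) ≈ 0.0799 m.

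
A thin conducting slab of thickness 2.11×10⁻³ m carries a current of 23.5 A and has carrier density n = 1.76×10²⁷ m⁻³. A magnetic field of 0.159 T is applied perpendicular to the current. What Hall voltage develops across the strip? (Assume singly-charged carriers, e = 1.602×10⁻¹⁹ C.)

V_H ≈ 6.28×10⁻⁶ V

V_H = IB/(n e t).
V_H = (23.5)(0.159)/((1.76×10²⁷)(1.602×10⁻¹⁹)(2.11×10⁻³)) ≈ 6.28×10⁻⁶ V.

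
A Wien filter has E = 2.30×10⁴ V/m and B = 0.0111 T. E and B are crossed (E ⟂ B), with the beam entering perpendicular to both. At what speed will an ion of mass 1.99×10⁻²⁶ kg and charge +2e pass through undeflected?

v = 2.07×10⁶ m/s

For undeflected motion the electric and magnetic forces balance: qE = qvB.
v = E/B = 2.30×10⁴/0.0111 = 2.07×10⁶ m/s.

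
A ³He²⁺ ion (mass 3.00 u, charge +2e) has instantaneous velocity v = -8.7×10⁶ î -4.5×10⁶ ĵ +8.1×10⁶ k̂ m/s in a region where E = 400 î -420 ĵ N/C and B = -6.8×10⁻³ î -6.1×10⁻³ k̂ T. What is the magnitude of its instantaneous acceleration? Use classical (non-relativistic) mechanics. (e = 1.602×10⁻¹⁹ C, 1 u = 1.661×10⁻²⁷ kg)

|a| ≈ 7.47×10¹² m/s²

v×B = (2.74×10⁴, -1.08×10⁵, -3.06×10⁴) N/C.
E + v×B = (2.78×10⁴, -1.09×10⁵, -3.06×10⁴) N/C.
F = q(E + v×B) = (3.204×10⁻¹⁹ C)·(2.78×10⁴, -1.09×10⁵, -3.06×10⁴) = (8.92×10⁻¹⁵, -3.48×10⁻¹⁴, -9.80×10⁻¹⁵) N.
|a| = |F|/m = 3.723×10⁻¹⁴/4.983×10⁻²⁷ ≈ 7.47×10¹² m/s².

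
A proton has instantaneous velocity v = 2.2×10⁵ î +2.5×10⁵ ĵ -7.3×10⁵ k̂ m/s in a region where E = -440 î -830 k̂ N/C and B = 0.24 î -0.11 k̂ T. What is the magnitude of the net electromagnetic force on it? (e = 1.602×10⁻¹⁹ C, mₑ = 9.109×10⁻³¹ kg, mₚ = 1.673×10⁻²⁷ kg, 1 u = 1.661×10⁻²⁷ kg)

|F| ≈ 2.65×10⁻¹⁴ N

v×B = (-2.75×10⁴, -1.51×10⁵, -6.00×10⁴) N/C.
E + v×B = (-2.79×10⁴, -1.51×10⁵, -6.08×10⁴) N/C.
F = q(E + v×B) = (1.602×10⁻¹⁹ C)·(-2.79×10⁴, -1.51×10⁵, -6.08×10⁴) = (-4.48×10⁻¹⁵, -2.42×10⁻¹⁴, -9.74×10⁻¹⁵) N.
|F| = 2.65×10⁻¹⁴ N.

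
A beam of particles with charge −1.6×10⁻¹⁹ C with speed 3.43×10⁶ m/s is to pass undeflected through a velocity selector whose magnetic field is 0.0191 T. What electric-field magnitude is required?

For straight-line motion qE = qvB, so E = vB.
E = 3.43×10⁶ × 0.0191 = 6.55×10⁴ V/m.

E = 6.55×10⁴ V/m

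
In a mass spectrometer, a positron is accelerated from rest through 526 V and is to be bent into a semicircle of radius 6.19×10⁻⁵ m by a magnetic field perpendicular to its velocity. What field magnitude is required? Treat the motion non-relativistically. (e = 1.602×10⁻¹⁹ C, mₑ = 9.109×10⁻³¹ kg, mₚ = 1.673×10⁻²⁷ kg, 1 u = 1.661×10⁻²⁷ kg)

B ≈ 1.25 T

v = √(2|q|V/m) = √(2·1.602×10⁻¹⁹·526/9.109×10⁻³¹) ≈ 1.360×10⁷ m/s.
B = mv/(|q|r) = (9.109×10⁻³¹)(1.360×10⁷)/((1.602×10⁻¹⁹)(6.19×10⁻⁵)) ≈ 1.25 T.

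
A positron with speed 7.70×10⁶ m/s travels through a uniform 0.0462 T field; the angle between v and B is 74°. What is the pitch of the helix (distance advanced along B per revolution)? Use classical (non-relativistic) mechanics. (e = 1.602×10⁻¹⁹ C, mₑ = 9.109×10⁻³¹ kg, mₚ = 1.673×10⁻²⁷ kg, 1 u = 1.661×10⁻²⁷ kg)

v∥ = v cosθ = 7.70×10⁶·cos74° ≈ 2.122×10⁶ m/s.
T = 2πm/(|q|B) = 2π(9.109×10⁻³¹)/((1.602×10⁻¹⁹)(0.0462)) ≈ 7.733×10⁻¹⁰ s.
pitch = v∥ T = (2.122×10⁶)(7.733×10⁻¹⁰) ≈ 1.64×10⁻³ m.

p ≈ 1.64×10⁻³ m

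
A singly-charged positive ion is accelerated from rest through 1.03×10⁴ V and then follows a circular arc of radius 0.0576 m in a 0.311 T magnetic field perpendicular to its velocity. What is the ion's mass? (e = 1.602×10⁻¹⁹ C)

m ≈ 2.50×10⁻²⁷ kg

Combine |q|V = ½mv² and r = mv/(|q|B): eliminate v to get m = qB²r²/(2V).
m = (1.602×10⁻¹⁹)(0.311)²(0.0576)²/(2·1.03×10⁴) ≈ 2.50×10⁻²⁷ kg.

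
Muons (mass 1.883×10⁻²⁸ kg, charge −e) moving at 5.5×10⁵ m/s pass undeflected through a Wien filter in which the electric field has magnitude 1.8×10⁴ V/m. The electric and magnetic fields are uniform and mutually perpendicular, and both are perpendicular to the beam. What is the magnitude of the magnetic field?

Balance of forces in the selector: qE = qvB ⇒ B = E/v.
B = 1.8×10⁴/5.5×10⁵ = 0.033 T.

B = 0.033 T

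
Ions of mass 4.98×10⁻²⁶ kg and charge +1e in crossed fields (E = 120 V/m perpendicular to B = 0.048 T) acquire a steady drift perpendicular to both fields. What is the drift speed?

The steady drift has the magnetic force balancing the electric force, so v_d = E/B.
v_d = 120/0.048 = 2500 m/s.

v_d ≈ 2500 m/s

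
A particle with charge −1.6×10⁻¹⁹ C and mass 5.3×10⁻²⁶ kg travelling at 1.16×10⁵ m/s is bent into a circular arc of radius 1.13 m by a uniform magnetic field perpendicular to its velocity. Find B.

From |q|vB = mv²/r, B = mv/(|q|r).
B = (5.3×10⁻²⁶)(1.16×10⁵)/((1.6×10⁻¹⁹)(1.13)) ≈ 0.0340 T.

B ≈ 0.0340 T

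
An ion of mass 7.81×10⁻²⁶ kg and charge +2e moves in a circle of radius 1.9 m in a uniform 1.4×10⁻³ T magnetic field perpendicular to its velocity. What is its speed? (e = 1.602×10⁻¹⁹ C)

v ≈ 1.1×10⁴ m/s

From |q|vB = mv²/r, v = |q|Br/m.
v = (3.204×10⁻¹⁹)(1.4×10⁻³)(1.9)/7.81×10⁻²⁶ ≈ 1.1×10⁴ m/s.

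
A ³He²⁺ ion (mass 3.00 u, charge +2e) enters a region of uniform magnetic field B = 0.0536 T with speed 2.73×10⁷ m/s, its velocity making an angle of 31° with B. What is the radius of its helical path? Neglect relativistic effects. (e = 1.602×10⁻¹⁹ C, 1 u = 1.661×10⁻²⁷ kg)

r ≈ 4.08 m

v⊥ = v sinθ = 2.73×10⁷·sin31° ≈ 1.406×10⁷ m/s.
r = m v⊥/(|q|B) = (4.983×10⁻²⁷)(1.406×10⁷)/((3.204×10⁻¹⁹)(0.0536)) ≈ 4.08 m.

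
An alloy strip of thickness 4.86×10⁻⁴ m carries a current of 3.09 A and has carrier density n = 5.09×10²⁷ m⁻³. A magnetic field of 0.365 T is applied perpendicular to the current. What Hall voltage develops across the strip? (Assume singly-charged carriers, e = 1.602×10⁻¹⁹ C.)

V_H ≈ 2.85×10⁻⁶ V

V_H = IB/(n e t).
V_H = (3.09)(0.365)/((5.09×10²⁷)(1.602×10⁻¹⁹)(4.86×10⁻⁴)) ≈ 2.85×10⁻⁶ V.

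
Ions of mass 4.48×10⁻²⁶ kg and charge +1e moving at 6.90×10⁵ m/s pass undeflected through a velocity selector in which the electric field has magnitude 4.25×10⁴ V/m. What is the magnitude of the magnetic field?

B = 0.0616 T

Balance of forces in the selector: qE = qvB ⇒ B = E/v.
B = 4.25×10⁴/6.90×10⁵ = 0.0616 T.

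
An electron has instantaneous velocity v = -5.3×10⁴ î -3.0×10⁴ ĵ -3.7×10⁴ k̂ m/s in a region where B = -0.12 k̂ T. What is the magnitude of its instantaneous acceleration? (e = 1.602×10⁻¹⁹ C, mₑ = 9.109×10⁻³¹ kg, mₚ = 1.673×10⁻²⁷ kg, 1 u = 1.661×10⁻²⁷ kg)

|a| ≈ 1.29×10¹⁵ m/s²

v×B = (3600, -6360, 0) N/C.
F = q v×B = (−1.602×10⁻¹⁹ C)·(3600, -6360, 0) = (-5.77×10⁻¹⁶, 1.02×10⁻¹⁵, 0) N.
|a| = |F|/m = 1.171×10⁻¹⁵/9.109×10⁻³¹ ≈ 1.29×10¹⁵ m/s².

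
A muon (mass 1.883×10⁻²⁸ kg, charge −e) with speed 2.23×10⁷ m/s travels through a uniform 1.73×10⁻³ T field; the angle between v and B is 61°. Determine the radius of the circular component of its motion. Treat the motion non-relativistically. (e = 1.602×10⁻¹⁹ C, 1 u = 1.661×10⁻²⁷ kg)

v⊥ = v sinθ = 2.23×10⁷·sin61° ≈ 1.950×10⁷ m/s.
r = m v⊥/(|q|B) = (1.883×10⁻²⁸)(1.950×10⁷)/((1.602×10⁻¹⁹)(1.73×10⁻³)) ≈ 13.3 m.

r ≈ 13.3 m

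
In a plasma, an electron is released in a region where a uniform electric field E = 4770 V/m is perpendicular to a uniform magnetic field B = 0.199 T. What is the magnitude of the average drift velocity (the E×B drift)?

v_d ≈ 2.40×10⁴ m/s

The E×B drift speed is v_d = E/B.
v_d = 4770/0.199 = 2.40×10⁴ m/s.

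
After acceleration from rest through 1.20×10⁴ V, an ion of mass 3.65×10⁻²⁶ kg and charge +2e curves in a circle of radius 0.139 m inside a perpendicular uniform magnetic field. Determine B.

v = √(2|q|V/m) = √(2·3.204×10⁻¹⁹·1.20×10⁴/3.65×10⁻²⁶) ≈ 4.590×10⁵ m/s.
B = mv/(|q|r) = (3.65×10⁻²⁶)(4.590×10⁵)/((3.204×10⁻¹⁹)(0.139)) ≈ 0.376 T.

B ≈ 0.376 T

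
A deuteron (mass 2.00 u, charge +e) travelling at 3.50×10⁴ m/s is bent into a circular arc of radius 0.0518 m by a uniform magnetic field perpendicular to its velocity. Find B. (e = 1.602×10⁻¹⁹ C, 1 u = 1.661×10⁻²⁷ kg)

B ≈ 0.0140 T

From |q|vB = mv²/r, B = mv/(|q|r).
B = (3.322×10⁻²⁷)(3.50×10⁴)/((1.602×10⁻¹⁹)(0.0518)) ≈ 0.0140 T.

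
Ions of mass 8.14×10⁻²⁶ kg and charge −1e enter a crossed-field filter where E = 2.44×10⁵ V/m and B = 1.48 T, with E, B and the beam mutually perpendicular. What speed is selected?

Zero net Lorentz force requires |qE| = |q v×B|, i.e. E = vB.
v = E/B = 2.44×10⁵/1.48 = 1.65×10⁵ m/s.

v = 1.65×10⁵ m/s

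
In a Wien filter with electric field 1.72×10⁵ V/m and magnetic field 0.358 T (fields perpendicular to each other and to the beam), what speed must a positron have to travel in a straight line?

Straight-line motion ⇒ electric and magnetic forces cancel, so E = vB.
v = E/B = 1.72×10⁵/0.358 = 4.80×10⁵ m/s.

v = 4.80×10⁵ m/s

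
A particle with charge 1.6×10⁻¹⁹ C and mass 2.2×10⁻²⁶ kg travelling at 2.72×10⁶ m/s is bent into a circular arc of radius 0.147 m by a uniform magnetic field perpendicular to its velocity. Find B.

B ≈ 2.54 T

From |q|vB = mv²/r, B = mv/(|q|r).
B = (2.2×10⁻²⁶)(2.72×10⁶)/((1.6×10⁻¹⁹)(0.147)) ≈ 2.54 T.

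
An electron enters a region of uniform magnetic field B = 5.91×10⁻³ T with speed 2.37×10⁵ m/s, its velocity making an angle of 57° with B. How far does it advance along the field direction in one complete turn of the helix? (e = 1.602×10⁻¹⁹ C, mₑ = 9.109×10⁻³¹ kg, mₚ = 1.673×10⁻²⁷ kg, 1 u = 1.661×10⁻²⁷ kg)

p ≈ 7.80×10⁻⁴ m

v∥ = v cosθ = 2.37×10⁵·cos57° ≈ 1.291×10⁵ m/s.
T = 2πm/(|q|B) = 2π(9.109×10⁻³¹)/((1.602×10⁻¹⁹)(5.91×10⁻³)) ≈ 6.045×10⁻⁹ s.
pitch = v∥ T = (1.291×10⁵)(6.045×10⁻⁹) ≈ 7.80×10⁻⁴ m.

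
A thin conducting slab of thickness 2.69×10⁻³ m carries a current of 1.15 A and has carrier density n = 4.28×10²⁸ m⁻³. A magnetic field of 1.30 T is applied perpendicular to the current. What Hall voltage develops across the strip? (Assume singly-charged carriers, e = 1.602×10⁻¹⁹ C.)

V_H ≈ 8.11×10⁻⁸ V

V_H = IB/(n e t).
V_H = (1.15)(1.30)/((4.28×10²⁸)(1.602×10⁻¹⁹)(2.69×10⁻³)) ≈ 8.11×10⁻⁸ V.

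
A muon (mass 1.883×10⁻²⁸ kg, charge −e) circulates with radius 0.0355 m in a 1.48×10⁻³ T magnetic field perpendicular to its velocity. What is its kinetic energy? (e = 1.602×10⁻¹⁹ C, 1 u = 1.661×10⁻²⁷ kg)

KE ≈ 1.88×10⁻¹⁹ J

v = |q|Br/m, then KE = ½mv² = (qBr)²/(2m).
v = (1.602×10⁻¹⁹)(1.48×10⁻³)(0.0355)/1.883×10⁻²⁸ ≈ 4.470×10⁴ m/s.
KE = ½(1.883×10⁻²⁸)(4.470×10⁴)² ≈ 1.88×10⁻¹⁹ J.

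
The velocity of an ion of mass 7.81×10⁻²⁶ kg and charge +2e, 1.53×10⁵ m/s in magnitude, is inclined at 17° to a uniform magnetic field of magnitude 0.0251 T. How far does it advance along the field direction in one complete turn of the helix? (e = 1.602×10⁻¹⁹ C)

v∥ = v cosθ = 1.53×10⁵·cos17° ≈ 1.463×10⁵ m/s.
T = 2πm/(|q|B) = 2π(7.81×10⁻²⁶)/((3.204×10⁻¹⁹)(0.0251)) ≈ 6.102×10⁻⁵ s.
pitch = v∥ T = (1.463×10⁵)(6.102×10⁻⁵) ≈ 8.93 m.

p ≈ 8.93 m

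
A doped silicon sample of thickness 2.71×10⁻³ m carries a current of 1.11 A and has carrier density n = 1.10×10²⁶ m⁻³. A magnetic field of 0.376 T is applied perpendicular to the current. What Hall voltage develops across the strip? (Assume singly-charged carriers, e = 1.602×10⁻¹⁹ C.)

V_H = IB/(n e t).
V_H = (1.11)(0.376)/((1.10×10²⁶)(1.602×10⁻¹⁹)(2.71×10⁻³)) ≈ 8.74×10⁻⁶ V.

V_H ≈ 8.74×10⁻⁶ V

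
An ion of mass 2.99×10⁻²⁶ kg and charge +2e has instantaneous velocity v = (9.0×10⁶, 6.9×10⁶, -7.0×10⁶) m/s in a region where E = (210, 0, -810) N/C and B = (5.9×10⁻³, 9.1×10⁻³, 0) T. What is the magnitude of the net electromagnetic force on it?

v×B = (6.37×10⁴, -4.13×10⁴, 4.12×10⁴) N/C.
E + v×B = (6.39×10⁴, -4.13×10⁴, 4.04×10⁴) N/C.
F = q(E + v×B) = (3.204×10⁻¹⁹ C)·(6.39×10⁴, -4.13×10⁴, 4.04×10⁴) = (2.05×10⁻¹⁴, -1.32×10⁻¹⁴, 1.29×10⁻¹⁴) N.
|F| = 2.76×10⁻¹⁴ N.

|F| ≈ 2.76×10⁻¹⁴ N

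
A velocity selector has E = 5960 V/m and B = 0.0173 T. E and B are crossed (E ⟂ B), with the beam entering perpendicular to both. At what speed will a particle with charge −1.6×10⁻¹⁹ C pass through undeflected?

For undeflected motion the electric and magnetic forces balance: qE = qvB.
v = E/B = 5960/0.0173 = 3.45×10⁵ m/s.
The result is independent of the particle's charge and mass.

v = 3.45×10⁵ m/s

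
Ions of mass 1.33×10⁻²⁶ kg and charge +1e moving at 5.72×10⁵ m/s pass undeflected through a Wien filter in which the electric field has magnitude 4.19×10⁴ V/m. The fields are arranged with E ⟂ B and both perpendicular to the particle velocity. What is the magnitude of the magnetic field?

Balance of forces in the selector: qE = qvB ⇒ B = E/v.
B = 4.19×10⁴/5.72×10⁵ = 0.0733 T.

B = 0.0733 T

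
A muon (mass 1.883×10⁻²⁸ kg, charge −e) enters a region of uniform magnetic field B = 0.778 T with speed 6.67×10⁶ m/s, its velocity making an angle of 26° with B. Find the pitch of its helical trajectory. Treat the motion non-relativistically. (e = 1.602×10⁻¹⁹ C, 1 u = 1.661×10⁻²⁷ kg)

v∥ = v cosθ = 6.67×10⁶·cos26° ≈ 5.995×10⁶ m/s.
T = 2πm/(|q|B) = 2π(1.883×10⁻²⁸)/((1.602×10⁻¹⁹)(0.778)) ≈ 9.493×10⁻⁹ s.
pitch = v∥ T = (5.995×10⁶)(9.493×10⁻⁹) ≈ 0.0569 m.

p ≈ 0.0569 m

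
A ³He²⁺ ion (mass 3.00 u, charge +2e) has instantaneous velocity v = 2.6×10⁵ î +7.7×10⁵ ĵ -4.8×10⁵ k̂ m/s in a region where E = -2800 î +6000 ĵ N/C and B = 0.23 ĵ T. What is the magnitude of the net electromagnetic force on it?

v×B = (1.10×10⁵, 0, 5.98×10⁴) N/C.
E + v×B = (1.08×10⁵, 6000, 5.98×10⁴) N/C.
F = q(E + v×B) = (3.204×10⁻¹⁹ C)·(1.08×10⁵, 6000, 5.98×10⁴) = (3.45×10⁻¹⁴, 1.92×10⁻¹⁵, 1.92×10⁻¹⁴) N.
|F| = 3.95×10⁻¹⁴ N.

|F| ≈ 3.95×10⁻¹⁴ N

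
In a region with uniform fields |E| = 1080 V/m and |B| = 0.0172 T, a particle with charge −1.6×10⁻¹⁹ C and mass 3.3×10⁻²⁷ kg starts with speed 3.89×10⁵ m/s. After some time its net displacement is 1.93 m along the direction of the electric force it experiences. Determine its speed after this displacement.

v_f ≈ 5.95×10⁵ m/s

B does no work; ΔKE = |q|E d.
½mv_f² = ½mv₀² + |q|Ed = ½(3.3×10⁻²⁷)(3.89×10⁵)² + (1.6×10⁻¹⁹)(1080)(1.93) ≈ 2.497×10⁻¹⁶ J + 3.335×10⁻¹⁶ J ≈ 5.832×10⁻¹⁶ J.
v_f = √(2·5.832×10⁻¹⁶/3.3×10⁻²⁷) ≈ 5.95×10⁵ m/s.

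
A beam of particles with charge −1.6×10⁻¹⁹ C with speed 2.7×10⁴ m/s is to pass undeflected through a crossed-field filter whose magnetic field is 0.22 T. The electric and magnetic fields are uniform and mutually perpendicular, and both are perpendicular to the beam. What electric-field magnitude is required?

For straight-line motion qE = qvB, so E = vB.
E = 2.7×10⁴ × 0.22 = 5900 V/m.

E = 5900 V/m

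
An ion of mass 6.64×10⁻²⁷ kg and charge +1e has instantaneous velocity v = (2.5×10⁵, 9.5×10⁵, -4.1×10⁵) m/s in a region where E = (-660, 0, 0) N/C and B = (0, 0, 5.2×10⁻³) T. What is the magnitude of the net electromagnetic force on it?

|F| ≈ 7.17×10⁻¹⁶ N

v×B = (4940, -1300, 0) N/C.
E + v×B = (4280, -1300, 0) N/C.
F = q(E + v×B) = (1.602×10⁻¹⁹ C)·(4280, -1300, 0) = (6.86×10⁻¹⁶, -2.08×10⁻¹⁶, 0) N.
|F| = 7.17×10⁻¹⁶ N.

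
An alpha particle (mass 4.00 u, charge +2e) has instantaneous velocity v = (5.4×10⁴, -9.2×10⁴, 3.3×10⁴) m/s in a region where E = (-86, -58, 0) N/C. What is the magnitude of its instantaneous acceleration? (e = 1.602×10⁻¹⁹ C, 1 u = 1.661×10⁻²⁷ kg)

Only an electric field acts, so F = qE = (3.204×10⁻¹⁹ C)·(-86.0, -58.0, 0) = (-2.76×10⁻¹⁷, -1.86×10⁻¹⁷, 0) N.
|a| = |F|/m = 3.324×10⁻¹⁷/6.644×10⁻²⁷ ≈ 5.00×10⁹ m/s².

|a| ≈ 5.00×10⁹ m/s²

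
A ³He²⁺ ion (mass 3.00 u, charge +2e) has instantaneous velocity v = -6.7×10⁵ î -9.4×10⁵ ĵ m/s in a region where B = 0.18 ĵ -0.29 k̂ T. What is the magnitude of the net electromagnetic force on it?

v×B = (2.73×10⁵, -1.94×10⁵, -1.21×10⁵) N/C.
F = q v×B = (3.204×10⁻¹⁹ C)·(2.73×10⁵, -1.94×10⁵, -1.21×10⁵) = (8.73×10⁻¹⁴, -6.23×10⁻¹⁴, -3.86×10⁻¹⁴) N.
|F| = 1.14×10⁻¹³ N.

|F| ≈ 1.14×10⁻¹³ N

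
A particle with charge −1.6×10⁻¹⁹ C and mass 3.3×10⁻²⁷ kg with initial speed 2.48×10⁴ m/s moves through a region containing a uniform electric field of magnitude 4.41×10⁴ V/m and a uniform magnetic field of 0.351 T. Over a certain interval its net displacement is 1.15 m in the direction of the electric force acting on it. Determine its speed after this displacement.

B does no work; ΔKE = |q|E d.
½mv_f² = ½mv₀² + |q|Ed = ½(3.3×10⁻²⁷)(2.48×10⁴)² + (1.6×10⁻¹⁹)(4.41×10⁴)(1.15) ≈ 1.015×10⁻¹⁸ J + 8.114×10⁻¹⁵ J ≈ 8.115×10⁻¹⁵ J.
v_f = √(2·8.115×10⁻¹⁵/3.3×10⁻²⁷) ≈ 2.22×10⁶ m/s.

v_f ≈ 2.22×10⁶ m/s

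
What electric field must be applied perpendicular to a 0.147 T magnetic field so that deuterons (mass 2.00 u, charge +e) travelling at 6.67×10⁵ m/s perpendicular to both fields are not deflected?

For straight-line motion qE = qvB, so E = vB.
E = 6.67×10⁵ × 0.147 = 9.80×10⁴ V/m.

E = 9.80×10⁴ V/m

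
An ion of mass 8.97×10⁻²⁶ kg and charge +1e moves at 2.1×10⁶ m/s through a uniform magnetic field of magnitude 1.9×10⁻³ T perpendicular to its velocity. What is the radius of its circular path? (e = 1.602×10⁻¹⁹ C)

r ≈ 620 m

The magnetic force provides the centripetal force: |q|vB = mv²/r.
r = mv/(|q|B) = (8.97×10⁻²⁶)(2.1×10⁶)/((1.602×10⁻¹⁹)(1.9×10⁻³)) ≈ 620 m.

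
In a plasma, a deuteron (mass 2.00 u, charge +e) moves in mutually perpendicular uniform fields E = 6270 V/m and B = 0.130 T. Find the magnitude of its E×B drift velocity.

The E×B drift speed is v_d = E/B.
v_d = 6270/0.130 = 4.82×10⁴ m/s.

v_d ≈ 4.82×10⁴ m/s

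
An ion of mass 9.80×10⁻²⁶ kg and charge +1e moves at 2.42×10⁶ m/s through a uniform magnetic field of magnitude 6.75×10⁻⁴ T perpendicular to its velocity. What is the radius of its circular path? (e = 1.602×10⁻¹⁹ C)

The magnetic force provides the centripetal force: |q|vB = mv²/r.
r = mv/(|q|B) = (9.80×10⁻²⁶)(2.42×10⁶)/((1.602×10⁻¹⁹)(6.75×10⁻⁴)) ≈ 2190 m.

r ≈ 2190 m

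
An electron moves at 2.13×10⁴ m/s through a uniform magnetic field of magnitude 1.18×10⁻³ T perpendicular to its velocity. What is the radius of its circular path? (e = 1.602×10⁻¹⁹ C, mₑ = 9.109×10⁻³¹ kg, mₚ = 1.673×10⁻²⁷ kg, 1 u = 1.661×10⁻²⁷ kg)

r ≈ 1.03×10⁻⁴ m

The magnetic force provides the centripetal force: |q|vB = mv²/r.
r = mv/(|q|B) = (9.109×10⁻³¹)(2.13×10⁴)/((1.602×10⁻¹⁹)(1.18×10⁻³)) ≈ 1.03×10⁻⁴ m.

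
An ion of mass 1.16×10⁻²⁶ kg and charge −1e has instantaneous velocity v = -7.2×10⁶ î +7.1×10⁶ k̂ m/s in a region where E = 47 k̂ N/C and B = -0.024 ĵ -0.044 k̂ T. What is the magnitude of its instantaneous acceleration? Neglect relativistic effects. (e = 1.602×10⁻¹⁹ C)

v×B = (1.70×10⁵, -3.17×10⁵, 1.73×10⁵) N/C.
E + v×B = (1.70×10⁵, -3.17×10⁵, 1.73×10⁵) N/C.
F = q(E + v×B) = (−1.602×10⁻¹⁹ C)·(1.70×10⁵, -3.17×10⁵, 1.73×10⁵) = (-2.73×10⁻¹⁴, 5.08×10⁻¹⁴, -2.77×10⁻¹⁴) N.
|a| = |F|/m = 6.393×10⁻¹⁴/1.16×10⁻²⁶ ≈ 5.51×10¹² m/s².

|a| ≈ 5.51×10¹² m/s²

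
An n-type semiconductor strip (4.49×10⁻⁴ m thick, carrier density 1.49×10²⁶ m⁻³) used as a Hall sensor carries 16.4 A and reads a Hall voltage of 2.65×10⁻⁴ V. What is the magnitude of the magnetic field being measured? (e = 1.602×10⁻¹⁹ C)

From V_H = IB/(n e t), B = V_H n e t / I.
B = (2.65×10⁻⁴)(1.49×10²⁶)(1.602×10⁻¹⁹)(4.49×10⁻⁴)/16.4 ≈ 0.173 T.

B ≈ 0.173 T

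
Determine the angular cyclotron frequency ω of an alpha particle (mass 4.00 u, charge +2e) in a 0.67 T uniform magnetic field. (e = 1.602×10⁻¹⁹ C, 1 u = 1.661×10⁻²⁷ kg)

ω = |q|B/m.
ω = (3.204×10⁻¹⁹)(0.67)/6.644×10⁻²⁷ ≈ 3.2×10⁷ rad/s.

ω ≈ 3.2×10⁷ rad/s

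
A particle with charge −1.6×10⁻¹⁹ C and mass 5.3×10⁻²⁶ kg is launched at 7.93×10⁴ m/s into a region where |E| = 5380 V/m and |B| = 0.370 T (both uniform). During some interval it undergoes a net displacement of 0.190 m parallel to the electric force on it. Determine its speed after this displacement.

B does no work; ΔKE = |q|E d.
½mv_f² = ½mv₀² + |q|Ed = ½(5.3×10⁻²⁶)(7.93×10⁴)² + (1.6×10⁻¹⁹)(5380)(0.190) ≈ 1.666×10⁻¹⁶ J + 1.636×10⁻¹⁶ J ≈ 3.302×10⁻¹⁶ J.
v_f = √(2·3.302×10⁻¹⁶/5.3×10⁻²⁶) ≈ 1.12×10⁵ m/s.

v_f ≈ 1.12×10⁵ m/s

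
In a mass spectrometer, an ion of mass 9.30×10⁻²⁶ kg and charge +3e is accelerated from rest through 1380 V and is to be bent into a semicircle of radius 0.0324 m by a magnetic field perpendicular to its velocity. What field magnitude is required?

B ≈ 0.713 T

v = √(2|q|V/m) = √(2·4.806×10⁻¹⁹·1380/9.30×10⁻²⁶) ≈ 1.194×10⁵ m/s.
B = mv/(|q|r) = (9.30×10⁻²⁶)(1.194×10⁵)/((4.806×10⁻¹⁹)(0.0324)) ≈ 0.713 T.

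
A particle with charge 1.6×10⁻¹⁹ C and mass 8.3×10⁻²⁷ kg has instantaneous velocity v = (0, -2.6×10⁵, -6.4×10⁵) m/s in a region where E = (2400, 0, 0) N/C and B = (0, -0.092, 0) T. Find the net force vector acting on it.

F ≈ (-9.04×10⁻¹⁵, 0, 0) N

v×B = (-5.89×10⁴, 0, 0) N/C.
E + v×B = (-5.65×10⁴, 0, 0) N/C.
F = q(E + v×B) = (1.6×10⁻¹⁹ C)·(-5.65×10⁴, 0, 0) = (-9.04×10⁻¹⁵, 0, 0) N.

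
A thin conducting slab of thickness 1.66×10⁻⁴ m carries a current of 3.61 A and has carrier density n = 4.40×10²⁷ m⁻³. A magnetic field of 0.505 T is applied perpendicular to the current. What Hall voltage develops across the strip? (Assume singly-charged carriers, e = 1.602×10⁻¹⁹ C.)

V_H = IB/(n e t).
V_H = (3.61)(0.505)/((4.40×10²⁷)(1.602×10⁻¹⁹)(1.66×10⁻⁴)) ≈ 1.56×10⁻⁵ V.

V_H ≈ 1.56×10⁻⁵ V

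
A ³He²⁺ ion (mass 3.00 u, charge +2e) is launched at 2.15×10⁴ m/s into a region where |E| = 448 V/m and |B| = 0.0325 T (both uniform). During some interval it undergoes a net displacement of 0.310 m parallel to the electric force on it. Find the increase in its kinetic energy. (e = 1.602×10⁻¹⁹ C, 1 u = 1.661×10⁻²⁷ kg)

The magnetic force is always ⟂ v and does no work; only the electric force changes KE.
ΔKE = F_E · d = |q|E d = (3.204×10⁻¹⁹)(448)(0.310) ≈ 4.45×10⁻¹⁷ J.

ΔKE ≈ 4.45×10⁻¹⁷ J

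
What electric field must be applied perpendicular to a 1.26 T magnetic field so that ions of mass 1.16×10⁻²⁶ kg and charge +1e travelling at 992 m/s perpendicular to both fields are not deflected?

E = 1250 V/m

For straight-line motion qE = qvB, so E = vB.
E = 992 × 1.26 = 1250 V/m.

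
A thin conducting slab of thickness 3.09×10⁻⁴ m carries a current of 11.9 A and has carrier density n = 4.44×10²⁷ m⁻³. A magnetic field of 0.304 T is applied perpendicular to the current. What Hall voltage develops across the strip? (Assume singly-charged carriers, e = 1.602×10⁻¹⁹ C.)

V_H ≈ 1.65×10⁻⁵ V

V_H = IB/(n e t).
V_H = (11.9)(0.304)/((4.44×10²⁷)(1.602×10⁻¹⁹)(3.09×10⁻⁴)) ≈ 1.65×10⁻⁵ V.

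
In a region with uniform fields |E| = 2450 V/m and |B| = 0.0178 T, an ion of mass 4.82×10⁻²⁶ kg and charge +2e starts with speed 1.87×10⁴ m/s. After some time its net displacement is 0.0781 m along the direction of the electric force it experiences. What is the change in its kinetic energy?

ΔKE ≈ 6.13×10⁻¹⁷ J

The magnetic force is always ⟂ v and does no work; only the electric force changes KE.
ΔKE = F_E · d = |q|E d = (3.204×10⁻¹⁹)(2450)(0.0781) ≈ 6.13×10⁻¹⁷ J.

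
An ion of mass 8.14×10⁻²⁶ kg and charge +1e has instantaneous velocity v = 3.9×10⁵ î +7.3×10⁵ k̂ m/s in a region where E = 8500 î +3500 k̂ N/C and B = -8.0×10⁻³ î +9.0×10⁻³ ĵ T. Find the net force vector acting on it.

v×B = (-6570, -5840, 3510) N/C.
E + v×B = (1930, -5840, 7010) N/C.
F = q(E + v×B) = (1.602×10⁻¹⁹ C)·(1930, -5840, 7010) = (3.09×10⁻¹⁶, -9.36×10⁻¹⁶, 1.12×10⁻¹⁵) N.

F ≈ (3.09×10⁻¹⁶, -9.36×10⁻¹⁶, 1.12×10⁻¹⁵) N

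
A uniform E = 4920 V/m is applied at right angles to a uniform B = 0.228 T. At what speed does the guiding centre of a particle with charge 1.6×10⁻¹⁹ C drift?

The steady drift has the magnetic force balancing the electric force, so v_d = E/B.
v_d = 4920/0.228 = 2.16×10⁴ m/s.

v_d ≈ 2.16×10⁴ m/s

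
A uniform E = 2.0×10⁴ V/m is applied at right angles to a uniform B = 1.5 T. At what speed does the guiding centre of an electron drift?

The E×B drift speed is v_d = E/B.
v_d = 2.0×10⁴/1.5 = 1.3×10⁴ m/s.

v_d ≈ 1.3×10⁴ m/s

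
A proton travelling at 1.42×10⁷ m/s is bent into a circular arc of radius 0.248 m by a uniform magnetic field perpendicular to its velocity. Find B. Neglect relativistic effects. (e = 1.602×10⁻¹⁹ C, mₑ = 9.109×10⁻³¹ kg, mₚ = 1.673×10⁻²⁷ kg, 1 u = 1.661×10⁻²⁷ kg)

From |q|vB = mv²/r, B = mv/(|q|r).
B = (1.673×10⁻²⁷)(1.42×10⁷)/((1.602×10⁻¹⁹)(0.248)) ≈ 0.598 T.

B ≈ 0.598 T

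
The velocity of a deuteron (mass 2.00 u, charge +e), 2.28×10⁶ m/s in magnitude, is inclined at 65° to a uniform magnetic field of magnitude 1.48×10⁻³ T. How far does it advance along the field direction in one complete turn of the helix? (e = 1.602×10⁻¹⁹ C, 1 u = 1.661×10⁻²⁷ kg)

v∥ = v cosθ = 2.28×10⁶·cos65° ≈ 9.636×10⁵ m/s.
T = 2πm/(|q|B) = 2π(3.322×10⁻²⁷)/((1.602×10⁻¹⁹)(1.48×10⁻³)) ≈ 8.803×10⁻⁵ s.
pitch = v∥ T = (9.636×10⁵)(8.803×10⁻⁵) ≈ 84.8 m.

p ≈ 84.8 m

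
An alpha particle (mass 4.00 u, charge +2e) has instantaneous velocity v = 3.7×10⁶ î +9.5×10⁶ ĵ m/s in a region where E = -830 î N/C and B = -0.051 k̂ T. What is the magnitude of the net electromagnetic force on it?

v×B = (-4.84×10⁵, 1.89×10⁵, 0) N/C.
E + v×B = (-4.85×10⁵, 1.89×10⁵, 0) N/C.
F = q(E + v×B) = (3.204×10⁻¹⁹ C)·(-4.85×10⁵, 1.89×10⁵, 0) = (-1.55×10⁻¹³, 6.05×10⁻¹⁴, 0) N.
|F| = 1.67×10⁻¹³ N.

|F| ≈ 1.67×10⁻¹³ N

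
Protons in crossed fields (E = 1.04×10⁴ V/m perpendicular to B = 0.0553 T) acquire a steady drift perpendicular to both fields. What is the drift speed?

In crossed fields the guiding centre drifts at v_d = |E×B|/B² = E/B, independent of charge and mass.
v_d = 1.04×10⁴/0.0553 = 1.88×10⁵ m/s.

v_d ≈ 1.88×10⁵ m/s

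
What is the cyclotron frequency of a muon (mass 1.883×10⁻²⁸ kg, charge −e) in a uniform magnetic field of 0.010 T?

f = |q|B/(2πm).
f = (1.602×10⁻¹⁹)(0.010)/(2π·1.883×10⁻²⁸) ≈ 1.4×10⁶ Hz.

f ≈ 1.4×10⁶ Hz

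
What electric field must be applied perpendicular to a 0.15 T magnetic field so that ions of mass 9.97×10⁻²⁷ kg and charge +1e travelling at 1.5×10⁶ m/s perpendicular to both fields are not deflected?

For straight-line motion qE = qvB, so E = vB.
E = 1.5×10⁶ × 0.15 = 2.2×10⁵ V/m.

E = 2.2×10⁵ V/m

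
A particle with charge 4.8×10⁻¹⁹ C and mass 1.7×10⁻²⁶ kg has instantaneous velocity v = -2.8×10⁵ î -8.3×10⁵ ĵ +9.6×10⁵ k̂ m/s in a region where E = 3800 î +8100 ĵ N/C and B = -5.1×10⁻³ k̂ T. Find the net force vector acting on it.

v×B = (4230, -1430, 0) N/C.
E + v×B = (8030, 6670, 0) N/C.
F = q(E + v×B) = (4.8×10⁻¹⁹ C)·(8030, 6670, 0) = (3.86×10⁻¹⁵, 3.20×10⁻¹⁵, 0) N.

F ≈ (3.86×10⁻¹⁵, 3.20×10⁻¹⁵, 0) N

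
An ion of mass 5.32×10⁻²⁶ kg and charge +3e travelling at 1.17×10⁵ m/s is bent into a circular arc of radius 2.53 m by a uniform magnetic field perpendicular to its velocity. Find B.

B ≈ 5.12×10⁻³ T

From |q|vB = mv²/r, B = mv/(|q|r).
B = (5.32×10⁻²⁶)(1.17×10⁵)/((4.806×10⁻¹⁹)(2.53)) ≈ 5.12×10⁻³ T.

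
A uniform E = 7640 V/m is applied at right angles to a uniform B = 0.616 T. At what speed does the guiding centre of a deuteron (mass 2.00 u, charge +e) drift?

The E×B drift speed is v_d = E/B.
v_d = 7640/0.616 = 1.24×10⁴ m/s.

v_d ≈ 1.24×10⁴ m/s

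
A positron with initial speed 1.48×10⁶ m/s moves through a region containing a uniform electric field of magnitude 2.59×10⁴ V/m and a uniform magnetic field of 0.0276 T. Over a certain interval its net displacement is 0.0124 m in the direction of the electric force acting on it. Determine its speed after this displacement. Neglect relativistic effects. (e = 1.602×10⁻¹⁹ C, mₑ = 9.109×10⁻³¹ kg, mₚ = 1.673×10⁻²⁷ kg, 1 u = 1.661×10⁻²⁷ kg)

v_f ≈ 1.07×10⁷ m/s

B does no work; ΔKE = |q|E d.
½mv_f² = ½mv₀² + |q|Ed = ½(9.109×10⁻³¹)(1.48×10⁶)² + (1.602×10⁻¹⁹)(2.59×10⁴)(0.0124) ≈ 9.976×10⁻¹⁹ J + 5.145×10⁻¹⁷ J ≈ 5.245×10⁻¹⁷ J.
v_f = √(2·5.245×10⁻¹⁷/9.109×10⁻³¹) ≈ 1.07×10⁷ m/s.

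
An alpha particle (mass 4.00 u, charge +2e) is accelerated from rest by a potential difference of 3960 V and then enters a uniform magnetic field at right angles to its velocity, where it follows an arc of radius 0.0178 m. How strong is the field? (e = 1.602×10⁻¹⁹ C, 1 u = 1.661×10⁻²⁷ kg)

v = √(2|q|V/m) = √(2·3.204×10⁻¹⁹·3960/6.644×10⁻²⁷) ≈ 6.180×10⁵ m/s.
B = mv/(|q|r) = (6.644×10⁻²⁷)(6.180×10⁵)/((3.204×10⁻¹⁹)(0.0178)) ≈ 0.720 T.

B ≈ 0.720 T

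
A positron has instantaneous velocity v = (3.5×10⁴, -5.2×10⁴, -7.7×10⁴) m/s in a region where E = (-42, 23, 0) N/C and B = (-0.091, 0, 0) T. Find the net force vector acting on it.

v×B = (0, 7010, -4730) N/C.
E + v×B = (-42.0, 7030, -4730) N/C.
F = q(E + v×B) = (1.602×10⁻¹⁹ C)·(-42.0, 7030, -4730) = (-6.73×10⁻¹⁸, 1.13×10⁻¹⁵, -7.58×10⁻¹⁶) N.

F ≈ (-6.73×10⁻¹⁸, 1.13×10⁻¹⁵, -7.58×10⁻¹⁶) N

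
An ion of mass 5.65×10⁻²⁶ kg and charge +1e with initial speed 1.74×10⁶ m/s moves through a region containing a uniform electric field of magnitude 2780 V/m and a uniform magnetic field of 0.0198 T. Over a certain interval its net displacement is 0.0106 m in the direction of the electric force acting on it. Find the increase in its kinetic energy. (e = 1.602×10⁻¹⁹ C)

ΔKE ≈ 4.72×10⁻¹⁸ J

The magnetic force is always ⟂ v and does no work; only the electric force changes KE.
ΔKE = F_E · d = |q|E d = (1.602×10⁻¹⁹)(2780)(0.0106) ≈ 4.72×10⁻¹⁸ J.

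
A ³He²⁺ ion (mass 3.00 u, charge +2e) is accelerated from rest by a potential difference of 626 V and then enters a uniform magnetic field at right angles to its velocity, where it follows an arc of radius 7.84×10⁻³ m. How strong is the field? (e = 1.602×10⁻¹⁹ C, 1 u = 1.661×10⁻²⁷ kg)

v = √(2|q|V/m) = √(2·3.204×10⁻¹⁹·626/4.983×10⁻²⁷) ≈ 2.837×10⁵ m/s.
B = mv/(|q|r) = (4.983×10⁻²⁷)(2.837×10⁵)/((3.204×10⁻¹⁹)(7.84×10⁻³)) ≈ 0.563 T.

B ≈ 0.563 T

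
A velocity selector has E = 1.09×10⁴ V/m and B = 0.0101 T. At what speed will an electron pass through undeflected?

v = 1.08×10⁶ m/s

Zero net Lorentz force requires |qE| = |q v×B|, i.e. E = vB.
v = E/B = 1.09×10⁴/0.0101 = 1.08×10⁶ m/s.
The result is independent of the particle's charge and mass.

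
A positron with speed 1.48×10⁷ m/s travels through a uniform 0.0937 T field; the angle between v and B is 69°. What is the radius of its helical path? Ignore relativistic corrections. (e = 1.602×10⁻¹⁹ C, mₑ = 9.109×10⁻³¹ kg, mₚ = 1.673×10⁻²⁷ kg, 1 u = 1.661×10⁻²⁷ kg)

v⊥ = v sinθ = 1.48×10⁷·sin69° ≈ 1.382×10⁷ m/s.
r = m v⊥/(|q|B) = (9.109×10⁻³¹)(1.382×10⁷)/((1.602×10⁻¹⁹)(0.0937)) ≈ 8.38×10⁻⁴ m.

r ≈ 8.38×10⁻⁴ m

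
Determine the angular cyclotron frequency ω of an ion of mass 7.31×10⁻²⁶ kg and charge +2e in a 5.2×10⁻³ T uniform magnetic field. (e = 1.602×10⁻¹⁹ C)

ω = |q|B/m.
ω = (3.204×10⁻¹⁹)(5.2×10⁻³)/7.31×10⁻²⁶ ≈ 2.3×10⁴ rad/s.

ω ≈ 2.3×10⁴ rad/s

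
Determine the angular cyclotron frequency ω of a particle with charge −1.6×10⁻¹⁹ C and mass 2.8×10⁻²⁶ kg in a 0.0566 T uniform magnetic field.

ω ≈ 3.23×10⁵ rad/s

ω = |q|B/m.
ω = (1.6×10⁻¹⁹)(0.0566)/2.8×10⁻²⁶ ≈ 3.23×10⁵ rad/s.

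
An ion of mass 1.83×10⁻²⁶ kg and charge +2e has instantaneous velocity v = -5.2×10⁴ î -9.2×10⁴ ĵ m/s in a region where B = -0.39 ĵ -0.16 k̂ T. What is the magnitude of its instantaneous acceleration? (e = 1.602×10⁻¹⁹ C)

|a| ≈ 4.62×10¹¹ m/s²

v×B = (1.47×10⁴, -8320, 2.03×10⁴) N/C.
F = q v×B = (3.204×10⁻¹⁹ C)·(1.47×10⁴, -8320, 2.03×10⁴) = (4.72×10⁻¹⁵, -2.67×10⁻¹⁵, 6.50×10⁻¹⁵) N.
|a| = |F|/m = 8.460×10⁻¹⁵/1.83×10⁻²⁶ ≈ 4.62×10¹¹ m/s².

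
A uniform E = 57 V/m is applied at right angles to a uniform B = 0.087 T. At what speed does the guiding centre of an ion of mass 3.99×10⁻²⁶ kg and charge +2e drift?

v_d ≈ 660 m/s

In crossed fields the guiding centre drifts at v_d = |E×B|/B² = E/B, independent of charge and mass.
v_d = 57/0.087 = 660 m/s.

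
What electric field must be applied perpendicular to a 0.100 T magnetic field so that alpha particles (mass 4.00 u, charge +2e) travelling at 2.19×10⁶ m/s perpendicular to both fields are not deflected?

E = 2.19×10⁵ V/m

For straight-line motion qE = qvB, so E = vB.
E = 2.19×10⁶ × 0.100 = 2.19×10⁵ V/m.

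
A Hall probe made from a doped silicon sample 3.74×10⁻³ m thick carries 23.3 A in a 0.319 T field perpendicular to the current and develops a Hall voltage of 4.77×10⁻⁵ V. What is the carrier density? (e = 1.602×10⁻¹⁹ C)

n ≈ 2.60×10²⁶ m⁻³

From V_H = IB/(n e t), n = IB/(V_H e t).
n = (23.3)(0.319)/((4.77×10⁻⁵)(1.602×10⁻¹⁹)(3.74×10⁻³)) ≈ 2.60×10²⁶ m⁻³.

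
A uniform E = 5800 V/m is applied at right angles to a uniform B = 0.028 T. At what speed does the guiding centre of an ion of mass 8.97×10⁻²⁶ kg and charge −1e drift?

v_d ≈ 2.1×10⁵ m/s

In crossed fields the guiding centre drifts at v_d = |E×B|/B² = E/B, independent of charge and mass.
v_d = 5800/0.028 = 2.1×10⁵ m/s.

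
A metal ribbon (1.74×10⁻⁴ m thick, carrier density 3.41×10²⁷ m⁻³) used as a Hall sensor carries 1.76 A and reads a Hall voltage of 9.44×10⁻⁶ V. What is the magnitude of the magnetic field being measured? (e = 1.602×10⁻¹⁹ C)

B ≈ 0.510 T

From V_H = IB/(n e t), B = V_H n e t / I.
B = (9.44×10⁻⁶)(3.41×10²⁷)(1.602×10⁻¹⁹)(1.74×10⁻⁴)/1.76 ≈ 0.510 T.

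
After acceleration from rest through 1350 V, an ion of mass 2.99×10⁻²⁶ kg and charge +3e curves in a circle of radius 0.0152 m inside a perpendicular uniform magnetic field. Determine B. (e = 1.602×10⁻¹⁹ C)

B ≈ 0.853 T

v = √(2|q|V/m) = √(2·4.806×10⁻¹⁹·1350/2.99×10⁻²⁶) ≈ 2.083×10⁵ m/s.
B = mv/(|q|r) = (2.99×10⁻²⁶)(2.083×10⁵)/((4.806×10⁻¹⁹)(0.0152)) ≈ 0.853 T.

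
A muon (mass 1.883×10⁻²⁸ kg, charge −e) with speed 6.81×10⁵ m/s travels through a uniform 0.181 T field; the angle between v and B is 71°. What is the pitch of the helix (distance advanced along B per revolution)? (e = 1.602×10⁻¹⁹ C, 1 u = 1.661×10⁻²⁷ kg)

v∥ = v cosθ = 6.81×10⁵·cos71° ≈ 2.217×10⁵ m/s.
T = 2πm/(|q|B) = 2π(1.883×10⁻²⁸)/((1.602×10⁻¹⁹)(0.181)) ≈ 4.080×10⁻⁸ s.
pitch = v∥ T = (2.217×10⁵)(4.080×10⁻⁸) ≈ 9.05×10⁻³ m.

p ≈ 9.05×10⁻³ m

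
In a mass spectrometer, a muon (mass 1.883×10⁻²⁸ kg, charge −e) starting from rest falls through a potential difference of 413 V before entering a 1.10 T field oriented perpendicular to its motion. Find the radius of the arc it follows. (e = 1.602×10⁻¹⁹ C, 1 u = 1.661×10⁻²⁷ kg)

r ≈ 8.96×10⁻⁴ m

Acceleration: |q|V = ½mv² ⇒ v = √(2|q|V/m) = √(2·1.602×10⁻¹⁹·413/1.883×10⁻²⁸) ≈ 8.383×10⁵ m/s.
In the field: r = mv/(|q|B) = (1.883×10⁻²⁸)(8.383×10⁵)/((1.602×10⁻¹⁹)(1.10)) ≈ 8.96×10⁻⁴ m.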